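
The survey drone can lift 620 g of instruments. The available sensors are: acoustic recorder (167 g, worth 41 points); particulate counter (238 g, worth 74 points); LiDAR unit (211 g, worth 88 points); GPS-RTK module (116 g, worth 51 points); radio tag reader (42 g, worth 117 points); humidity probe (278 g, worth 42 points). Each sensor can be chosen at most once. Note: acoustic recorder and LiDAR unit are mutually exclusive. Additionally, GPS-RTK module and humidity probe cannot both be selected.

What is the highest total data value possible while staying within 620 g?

By data value per g: radio tag reader 2.79, GPS-RTK module 0.44, LiDAR unit 0.42, particulate counter 0.31 lead.
Best packing: particulate counter + LiDAR unit + GPS-RTK module + radio tag reader — 607 g, 330 total.
Next best is acoustic recorder + particulate counter + GPS-RTK module + radio tag reader at 283 (563 g) — short by 47.

330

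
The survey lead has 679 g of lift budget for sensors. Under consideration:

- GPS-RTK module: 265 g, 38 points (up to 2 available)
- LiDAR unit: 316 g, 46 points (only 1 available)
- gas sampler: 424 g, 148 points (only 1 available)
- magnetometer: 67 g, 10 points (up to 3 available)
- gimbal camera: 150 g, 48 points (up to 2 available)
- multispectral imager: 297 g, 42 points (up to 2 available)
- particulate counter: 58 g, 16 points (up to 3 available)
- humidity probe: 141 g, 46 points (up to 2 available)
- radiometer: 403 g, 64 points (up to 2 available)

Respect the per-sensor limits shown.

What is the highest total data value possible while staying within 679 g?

Density check — gas sampler 0.35, humidity probe 0.33, gimbal camera 0.32 are the best per g.
Greedy by ratio would take gas sampler + particulate counter + humidity probe: 623 g used, total 210.
The 141 g tied up in humidity probe is better spent on gimbal camera — total rises to 212 (632 g).

212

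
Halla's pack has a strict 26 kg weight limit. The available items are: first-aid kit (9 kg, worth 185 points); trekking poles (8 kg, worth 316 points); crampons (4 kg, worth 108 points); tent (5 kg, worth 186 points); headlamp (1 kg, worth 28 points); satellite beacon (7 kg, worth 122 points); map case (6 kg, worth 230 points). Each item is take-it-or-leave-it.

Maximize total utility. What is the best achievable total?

868

The ratio ordering already packs tightly: trekking poles + crampons + tent + headlamp + map case, 24 kg, 868.
Next best is trekking poles + tent + satellite beacon + map case at 854 (26 kg) — short by 14.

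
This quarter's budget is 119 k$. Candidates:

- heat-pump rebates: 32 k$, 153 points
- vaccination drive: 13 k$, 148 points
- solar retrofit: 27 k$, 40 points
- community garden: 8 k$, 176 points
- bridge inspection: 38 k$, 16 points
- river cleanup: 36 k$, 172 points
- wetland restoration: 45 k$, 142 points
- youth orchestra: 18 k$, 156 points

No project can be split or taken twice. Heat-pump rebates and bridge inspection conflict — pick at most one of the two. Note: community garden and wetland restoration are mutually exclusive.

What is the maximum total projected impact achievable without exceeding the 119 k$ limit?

805

By projected impact per k$: community garden 22.00, vaccination drive 11.38, youth orchestra 8.67, heat-pump rebates 4.78 lead.
Heat-pump rebates + vaccination drive + community garden + river cleanup + youth orchestra uses 107 of the 119 k$ and totals 805.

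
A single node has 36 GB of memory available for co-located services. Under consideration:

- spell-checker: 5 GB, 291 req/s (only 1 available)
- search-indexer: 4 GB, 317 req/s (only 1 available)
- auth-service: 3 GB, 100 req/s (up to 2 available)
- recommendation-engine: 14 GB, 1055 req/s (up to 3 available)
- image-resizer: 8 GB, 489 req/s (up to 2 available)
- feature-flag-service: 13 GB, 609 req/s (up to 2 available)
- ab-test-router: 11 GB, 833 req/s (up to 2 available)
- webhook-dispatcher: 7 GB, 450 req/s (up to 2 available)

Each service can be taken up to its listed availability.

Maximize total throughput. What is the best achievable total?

Ranking by ratio (throughput/GB): search-indexer 79.25, ab-test-router 75.73, recommendation-engine 75.36.
Taking the top-ratio services first gives search-indexer + auth-service + 2×ab-test-router + webhook-dispatcher for 2533 (36 GB).
Dropping search-indexer and auth-service and webhook-dispatcher frees 14 GB; slotting in recommendation-engine (14 GB) lifts the total to 2721 at 36 GB.

2721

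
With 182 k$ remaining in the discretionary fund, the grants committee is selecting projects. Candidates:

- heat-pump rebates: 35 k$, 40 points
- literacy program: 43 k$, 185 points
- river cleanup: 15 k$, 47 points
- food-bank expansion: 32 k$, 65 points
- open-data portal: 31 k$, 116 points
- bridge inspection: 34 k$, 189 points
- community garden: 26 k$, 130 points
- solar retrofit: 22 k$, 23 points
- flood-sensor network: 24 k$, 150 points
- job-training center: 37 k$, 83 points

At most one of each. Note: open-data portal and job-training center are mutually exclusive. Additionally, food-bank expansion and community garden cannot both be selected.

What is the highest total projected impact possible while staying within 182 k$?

817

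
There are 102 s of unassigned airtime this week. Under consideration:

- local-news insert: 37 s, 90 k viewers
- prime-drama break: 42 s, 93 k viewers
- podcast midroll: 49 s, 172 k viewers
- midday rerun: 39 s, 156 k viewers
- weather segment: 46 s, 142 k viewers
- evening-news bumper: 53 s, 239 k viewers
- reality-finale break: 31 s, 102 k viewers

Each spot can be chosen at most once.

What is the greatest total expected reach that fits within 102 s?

A density-first pass picks midday rerun + evening-news bumper — 395 at 92 s.
The 39 s tied up in midday rerun is better spent on podcast midroll — total rises to 411 (102 s).

411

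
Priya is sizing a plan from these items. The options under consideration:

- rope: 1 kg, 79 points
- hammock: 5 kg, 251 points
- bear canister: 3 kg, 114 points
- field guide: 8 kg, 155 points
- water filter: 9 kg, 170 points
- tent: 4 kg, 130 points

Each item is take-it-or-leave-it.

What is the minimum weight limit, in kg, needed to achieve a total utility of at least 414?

9

Look for the lowest-weight combination reaching 414.
Taking rope + hammock + bear canister gives 444 (≥ 414) for 9 kg.
No combination under 9 kg hits 414.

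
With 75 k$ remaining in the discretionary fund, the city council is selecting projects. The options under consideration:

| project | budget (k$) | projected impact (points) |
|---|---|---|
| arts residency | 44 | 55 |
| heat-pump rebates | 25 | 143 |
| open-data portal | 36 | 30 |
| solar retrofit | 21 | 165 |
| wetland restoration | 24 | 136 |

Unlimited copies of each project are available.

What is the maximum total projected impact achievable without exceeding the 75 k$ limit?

495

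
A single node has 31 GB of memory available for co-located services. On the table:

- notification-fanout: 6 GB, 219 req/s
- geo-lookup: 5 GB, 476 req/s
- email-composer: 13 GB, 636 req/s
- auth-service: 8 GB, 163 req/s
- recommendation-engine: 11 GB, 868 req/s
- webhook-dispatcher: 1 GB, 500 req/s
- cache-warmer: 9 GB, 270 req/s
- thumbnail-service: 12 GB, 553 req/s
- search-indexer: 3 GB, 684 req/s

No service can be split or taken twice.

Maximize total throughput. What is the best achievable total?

A density-first pass picks notification-fanout + geo-lookup + recommendation-engine + webhook-dispatcher + search-indexer — 2747 at 26 GB.
Dropping notification-fanout frees 6 GB; slotting in cache-warmer (9 GB) lifts the total to 2798 at 29 GB.

2798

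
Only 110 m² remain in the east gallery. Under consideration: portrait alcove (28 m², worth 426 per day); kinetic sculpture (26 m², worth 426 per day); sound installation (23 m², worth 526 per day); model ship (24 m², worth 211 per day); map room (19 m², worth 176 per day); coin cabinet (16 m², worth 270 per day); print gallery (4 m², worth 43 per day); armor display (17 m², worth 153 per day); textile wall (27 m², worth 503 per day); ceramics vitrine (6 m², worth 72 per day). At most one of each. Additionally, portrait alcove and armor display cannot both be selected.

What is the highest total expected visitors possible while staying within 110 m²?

1953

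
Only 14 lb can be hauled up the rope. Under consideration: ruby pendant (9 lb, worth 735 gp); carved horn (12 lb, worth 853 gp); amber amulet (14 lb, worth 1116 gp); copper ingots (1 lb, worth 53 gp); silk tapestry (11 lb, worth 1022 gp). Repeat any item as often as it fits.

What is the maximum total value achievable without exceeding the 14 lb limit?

1181

By value per lb: silk tapestry 92.91, ruby pendant 81.67, amber amulet 79.71 lead.
Taking 3×copper ingots + silk tapestry: 14 lb used, 1181 in value.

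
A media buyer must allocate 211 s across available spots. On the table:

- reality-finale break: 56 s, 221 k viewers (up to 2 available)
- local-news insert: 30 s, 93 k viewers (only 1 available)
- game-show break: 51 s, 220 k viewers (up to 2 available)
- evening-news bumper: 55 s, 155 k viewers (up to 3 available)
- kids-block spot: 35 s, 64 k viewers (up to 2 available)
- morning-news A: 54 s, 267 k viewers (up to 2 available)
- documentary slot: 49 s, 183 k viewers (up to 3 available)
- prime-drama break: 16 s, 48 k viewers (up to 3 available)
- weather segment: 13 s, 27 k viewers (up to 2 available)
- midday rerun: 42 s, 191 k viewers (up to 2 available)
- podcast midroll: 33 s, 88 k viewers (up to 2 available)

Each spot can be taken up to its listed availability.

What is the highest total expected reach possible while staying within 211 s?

A density-first pass picks 2×morning-news A + prime-drama break + 2×midday rerun — 964 at 208 s.
Replace prime-drama break and 2×midday rerun with 2×game-show break: the trade gains 10 net, giving 974 at 210 s.
Every other selection either busts 211 s or exceeds an availability limit or fails to beat 974.

974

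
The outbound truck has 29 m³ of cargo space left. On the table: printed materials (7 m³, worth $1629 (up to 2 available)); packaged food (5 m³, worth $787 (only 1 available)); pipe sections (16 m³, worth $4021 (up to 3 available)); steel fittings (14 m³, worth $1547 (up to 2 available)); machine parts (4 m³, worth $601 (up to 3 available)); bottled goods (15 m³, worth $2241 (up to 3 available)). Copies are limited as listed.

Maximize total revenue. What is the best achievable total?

6437

By revenue per m³: pipe sections 251.31, printed materials 232.71, packaged food 157.40, machine parts 150.25 lead.
Printed materials + packaged food + pipe sections uses 28 of the 29 m³ and totals 6437.
Every other selection either busts 29 m³ or exceeds an availability limit or fails to beat 6437.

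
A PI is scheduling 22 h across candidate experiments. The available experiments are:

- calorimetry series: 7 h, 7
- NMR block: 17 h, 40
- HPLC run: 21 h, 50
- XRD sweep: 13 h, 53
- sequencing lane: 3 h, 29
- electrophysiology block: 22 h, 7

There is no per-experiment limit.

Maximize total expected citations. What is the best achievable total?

203

By expected citations per h: sequencing lane 9.67, XRD sweep 4.08, HPLC run 2.38, NMR block 2.35 lead.
The ratio ordering already packs tightly: 7×sequencing lane, 21 h, 203.
That's the maximum — no swap from here does better than 203.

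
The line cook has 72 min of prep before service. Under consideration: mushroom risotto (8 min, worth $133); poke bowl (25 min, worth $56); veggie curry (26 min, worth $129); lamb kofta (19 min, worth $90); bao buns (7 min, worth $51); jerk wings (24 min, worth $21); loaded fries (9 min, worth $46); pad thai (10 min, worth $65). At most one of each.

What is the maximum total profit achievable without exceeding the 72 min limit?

468

The ratio heuristic lands on mushroom risotto + veggie curry + bao buns + loaded fries + pad thai (424) but leaves 12 min idle.
Dropping loaded fries frees 9 min; slotting in lamb kofta (19 min) lifts the total to 468 at 70 min.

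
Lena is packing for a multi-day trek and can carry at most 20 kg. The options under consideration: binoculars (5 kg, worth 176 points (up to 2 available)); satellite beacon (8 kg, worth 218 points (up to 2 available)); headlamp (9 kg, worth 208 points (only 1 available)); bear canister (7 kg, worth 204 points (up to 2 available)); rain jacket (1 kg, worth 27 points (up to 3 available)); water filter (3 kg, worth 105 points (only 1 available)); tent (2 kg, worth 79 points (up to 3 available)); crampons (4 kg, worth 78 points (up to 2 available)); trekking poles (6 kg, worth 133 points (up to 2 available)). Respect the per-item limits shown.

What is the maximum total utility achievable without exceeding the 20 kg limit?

2×binoculars + rain jacket + water filter + 3×tent uses 20 of the 20 kg and totals 721.

721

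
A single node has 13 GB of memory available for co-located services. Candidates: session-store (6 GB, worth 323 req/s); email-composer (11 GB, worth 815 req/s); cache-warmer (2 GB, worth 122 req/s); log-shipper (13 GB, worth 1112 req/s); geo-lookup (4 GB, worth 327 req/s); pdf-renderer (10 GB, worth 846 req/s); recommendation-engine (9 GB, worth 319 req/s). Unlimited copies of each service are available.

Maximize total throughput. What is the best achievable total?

1112

Density check — log-shipper 85.54, pdf-renderer 84.60, geo-lookup 81.75, email-composer 74.09 are the best per GB.
Taking log-shipper: 13 GB used, 1112 in throughput.
No other feasible combination exceeds 1112.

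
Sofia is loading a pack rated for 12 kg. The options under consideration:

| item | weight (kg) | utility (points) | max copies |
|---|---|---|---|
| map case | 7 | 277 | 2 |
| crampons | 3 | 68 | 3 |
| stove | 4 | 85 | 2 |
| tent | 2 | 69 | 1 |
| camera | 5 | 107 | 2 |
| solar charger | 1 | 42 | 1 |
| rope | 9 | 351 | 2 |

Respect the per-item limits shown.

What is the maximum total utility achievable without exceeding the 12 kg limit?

Filling by ratio: map case + tent + solar charger for 388, with 2 kg left unused.
Dropping map case frees 7 kg; slotting in rope (9 kg) lifts the total to 462 at 12 kg.
That's the maximum — no swap from here does better than 462.

462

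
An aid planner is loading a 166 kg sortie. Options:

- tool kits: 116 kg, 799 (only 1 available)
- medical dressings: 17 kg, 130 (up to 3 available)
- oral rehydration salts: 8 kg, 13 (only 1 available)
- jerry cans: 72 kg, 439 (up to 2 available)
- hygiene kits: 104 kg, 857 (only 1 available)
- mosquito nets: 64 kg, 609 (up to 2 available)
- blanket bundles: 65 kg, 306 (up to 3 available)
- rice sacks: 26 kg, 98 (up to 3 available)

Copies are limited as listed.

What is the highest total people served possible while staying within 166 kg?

1478

Taking 2×medical dressings + 2×mosquito nets: 162 kg used, 1478 in people served.
Nothing else within 166 kg beats 1478.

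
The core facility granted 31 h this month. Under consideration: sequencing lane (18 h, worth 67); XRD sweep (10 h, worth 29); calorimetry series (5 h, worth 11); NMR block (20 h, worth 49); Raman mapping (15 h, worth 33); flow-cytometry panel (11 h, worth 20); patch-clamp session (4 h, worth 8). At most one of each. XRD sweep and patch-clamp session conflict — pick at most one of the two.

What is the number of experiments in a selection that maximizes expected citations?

2

Optimal total is 96.
sequencing lane + XRD sweep hits 96 at 28 h.
Any selection reaching 96 contains exactly 2 experiments.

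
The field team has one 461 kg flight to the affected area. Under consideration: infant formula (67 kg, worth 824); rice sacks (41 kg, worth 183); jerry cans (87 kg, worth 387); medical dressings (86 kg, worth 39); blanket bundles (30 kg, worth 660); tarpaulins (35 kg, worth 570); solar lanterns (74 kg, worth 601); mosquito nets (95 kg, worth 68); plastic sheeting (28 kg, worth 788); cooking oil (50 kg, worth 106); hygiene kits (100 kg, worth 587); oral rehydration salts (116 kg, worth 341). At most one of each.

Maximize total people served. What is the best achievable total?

4417

The ratio heuristic lands on infant formula + rice sacks + blanket bundles + tarpaulins + solar lanterns + plastic sheeting + cooking oil + hygiene kits (4319) but leaves 36 kg idle.
Replace rice sacks and cooking oil with jerry cans: the trade gains 98 net, giving 4417 at 421 kg.
Every other selection either busts 461 kg or fails to beat 4417.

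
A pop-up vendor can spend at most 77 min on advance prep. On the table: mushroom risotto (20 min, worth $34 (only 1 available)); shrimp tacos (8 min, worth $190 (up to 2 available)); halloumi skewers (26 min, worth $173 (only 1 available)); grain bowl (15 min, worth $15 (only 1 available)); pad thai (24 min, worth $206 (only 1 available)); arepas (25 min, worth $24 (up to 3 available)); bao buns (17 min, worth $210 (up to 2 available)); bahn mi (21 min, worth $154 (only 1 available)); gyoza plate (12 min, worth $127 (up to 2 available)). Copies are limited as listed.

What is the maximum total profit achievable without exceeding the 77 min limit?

1054

Taking 2×shrimp tacos + 2×bao buns + 2×gyoza plate: 74 min used, 1054 in profit.
Nothing else within 77 min beats 1054.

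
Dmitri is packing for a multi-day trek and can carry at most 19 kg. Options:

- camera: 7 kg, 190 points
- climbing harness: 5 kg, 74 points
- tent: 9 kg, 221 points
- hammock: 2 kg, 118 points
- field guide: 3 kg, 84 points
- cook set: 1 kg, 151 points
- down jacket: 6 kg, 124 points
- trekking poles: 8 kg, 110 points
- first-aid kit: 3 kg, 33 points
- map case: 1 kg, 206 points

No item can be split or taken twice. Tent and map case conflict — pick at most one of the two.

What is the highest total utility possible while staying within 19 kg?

823

The ratio ordering already packs tightly: camera + climbing harness + hammock + field guide + cook set + map case, 19 kg, 823.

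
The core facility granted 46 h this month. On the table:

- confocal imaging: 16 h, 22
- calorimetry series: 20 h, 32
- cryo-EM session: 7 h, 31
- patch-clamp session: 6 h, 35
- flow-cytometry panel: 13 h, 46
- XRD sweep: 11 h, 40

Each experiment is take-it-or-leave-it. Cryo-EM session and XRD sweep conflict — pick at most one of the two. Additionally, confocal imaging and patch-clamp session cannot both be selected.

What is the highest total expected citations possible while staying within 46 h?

Ranking by ratio (expected citations/h): patch-clamp session 5.83, cryo-EM session 4.43, XRD sweep 3.64, flow-cytometry panel 3.54.
Calorimetry series + cryo-EM session + patch-clamp session + flow-cytometry panel uses 46 of the 46 h and totals 144.

144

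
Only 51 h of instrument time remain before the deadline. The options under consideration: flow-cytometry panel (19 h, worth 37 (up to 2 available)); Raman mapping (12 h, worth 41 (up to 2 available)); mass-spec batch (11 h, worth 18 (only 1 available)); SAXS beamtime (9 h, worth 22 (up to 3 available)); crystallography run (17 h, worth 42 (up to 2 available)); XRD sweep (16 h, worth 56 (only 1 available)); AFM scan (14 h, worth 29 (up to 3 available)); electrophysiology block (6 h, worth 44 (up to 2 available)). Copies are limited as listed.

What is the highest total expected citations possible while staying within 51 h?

207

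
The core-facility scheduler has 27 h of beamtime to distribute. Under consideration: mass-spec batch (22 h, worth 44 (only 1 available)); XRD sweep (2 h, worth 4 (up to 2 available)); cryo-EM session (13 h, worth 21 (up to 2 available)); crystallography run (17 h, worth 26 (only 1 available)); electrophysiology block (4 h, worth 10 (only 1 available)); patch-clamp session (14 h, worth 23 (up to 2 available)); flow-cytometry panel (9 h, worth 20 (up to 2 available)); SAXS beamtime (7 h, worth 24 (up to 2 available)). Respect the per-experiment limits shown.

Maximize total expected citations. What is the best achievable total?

Taking electrophysiology block + flow-cytometry panel + 2×SAXS beamtime: 27 h used, 78 in expected citations.
Nothing else within 27 h beats 78.

78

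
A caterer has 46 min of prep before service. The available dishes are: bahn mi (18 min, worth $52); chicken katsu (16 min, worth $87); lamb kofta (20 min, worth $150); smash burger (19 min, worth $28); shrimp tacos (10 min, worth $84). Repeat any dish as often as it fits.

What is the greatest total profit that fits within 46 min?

339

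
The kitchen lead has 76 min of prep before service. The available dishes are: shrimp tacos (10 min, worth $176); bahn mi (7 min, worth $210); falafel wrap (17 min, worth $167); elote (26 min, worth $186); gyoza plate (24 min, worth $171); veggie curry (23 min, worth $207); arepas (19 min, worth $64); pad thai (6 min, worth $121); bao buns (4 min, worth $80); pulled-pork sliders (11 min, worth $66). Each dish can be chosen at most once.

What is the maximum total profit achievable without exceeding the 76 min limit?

Ranking by ratio (profit/min): bahn mi 30.00, pad thai 20.17, bao buns 20.00.
Filling by ratio: shrimp tacos + bahn mi + falafel wrap + veggie curry + pad thai + bao buns for 961, with 9 min left unused.
The 17 min tied up in falafel wrap is better spent on elote — total rises to 980 (76 min).
Runner-up shrimp tacos + bahn mi + gyoza plate + veggie curry + pad thai + bao buns tops out at 965.

980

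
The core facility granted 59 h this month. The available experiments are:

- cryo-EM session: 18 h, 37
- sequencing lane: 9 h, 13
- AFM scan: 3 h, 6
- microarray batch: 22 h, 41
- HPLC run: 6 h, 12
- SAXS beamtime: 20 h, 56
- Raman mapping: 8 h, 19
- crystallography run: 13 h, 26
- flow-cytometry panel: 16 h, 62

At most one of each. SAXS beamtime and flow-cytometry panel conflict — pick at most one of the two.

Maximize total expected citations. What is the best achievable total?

Ranking by ratio (expected citations/h): flow-cytometry panel 3.88, SAXS beamtime 2.80, Raman mapping 2.38.
Taking cryo-EM session + AFM scan + Raman mapping + crystallography run + flow-cytometry panel: 58 h used, 150 in expected citations.
No other feasible combination exceeds 150.

150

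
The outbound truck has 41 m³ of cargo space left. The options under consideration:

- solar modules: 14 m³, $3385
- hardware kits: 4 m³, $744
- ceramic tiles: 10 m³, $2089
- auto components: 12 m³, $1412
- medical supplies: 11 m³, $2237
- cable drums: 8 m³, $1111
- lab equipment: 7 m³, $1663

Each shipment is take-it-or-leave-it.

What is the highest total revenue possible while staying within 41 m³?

8455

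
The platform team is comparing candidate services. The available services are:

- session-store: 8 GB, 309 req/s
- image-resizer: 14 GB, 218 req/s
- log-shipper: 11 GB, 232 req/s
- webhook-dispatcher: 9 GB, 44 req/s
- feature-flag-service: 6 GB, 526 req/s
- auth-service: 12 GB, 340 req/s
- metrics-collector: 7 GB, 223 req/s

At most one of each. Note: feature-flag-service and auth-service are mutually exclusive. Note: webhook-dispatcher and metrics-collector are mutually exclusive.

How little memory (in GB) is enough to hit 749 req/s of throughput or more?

13

Need the lightest bundle worth ≥ 749.
feature-flag-service + metrics-collector reaches 749 using 13 GB.
No combination under 13 GB hits 749.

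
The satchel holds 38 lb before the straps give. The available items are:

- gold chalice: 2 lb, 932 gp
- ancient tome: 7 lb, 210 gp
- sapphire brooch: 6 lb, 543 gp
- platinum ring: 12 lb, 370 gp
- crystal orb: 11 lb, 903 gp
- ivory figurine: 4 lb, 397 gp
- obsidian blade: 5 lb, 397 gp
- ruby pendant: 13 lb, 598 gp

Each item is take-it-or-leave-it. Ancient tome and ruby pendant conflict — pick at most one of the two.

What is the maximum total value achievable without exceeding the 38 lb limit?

3382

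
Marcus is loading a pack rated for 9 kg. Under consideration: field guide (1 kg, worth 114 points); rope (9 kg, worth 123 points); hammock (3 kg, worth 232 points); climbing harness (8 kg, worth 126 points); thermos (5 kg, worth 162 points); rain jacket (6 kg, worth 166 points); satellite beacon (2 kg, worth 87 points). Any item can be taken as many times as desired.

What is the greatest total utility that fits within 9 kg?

1026

By utility per kg: field guide 114.00, hammock 77.33, satellite beacon 43.50, thermos 32.40 lead.
9×field guide uses 9 of the 9 kg and totals 1026.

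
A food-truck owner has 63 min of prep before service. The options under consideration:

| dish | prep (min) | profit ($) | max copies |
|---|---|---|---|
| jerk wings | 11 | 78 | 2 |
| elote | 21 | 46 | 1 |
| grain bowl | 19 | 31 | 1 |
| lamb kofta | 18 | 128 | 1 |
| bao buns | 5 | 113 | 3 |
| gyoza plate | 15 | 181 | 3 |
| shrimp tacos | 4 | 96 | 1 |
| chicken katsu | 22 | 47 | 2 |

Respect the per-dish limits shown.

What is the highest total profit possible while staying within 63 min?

882

Greedy by ratio would take jerk wings + 3×bao buns + 2×gyoza plate + shrimp tacos: 60 min used, total 875.
Dropping jerk wings and shrimp tacos frees 15 min; slotting in gyoza plate (15 min) lifts the total to 882 at 60 min.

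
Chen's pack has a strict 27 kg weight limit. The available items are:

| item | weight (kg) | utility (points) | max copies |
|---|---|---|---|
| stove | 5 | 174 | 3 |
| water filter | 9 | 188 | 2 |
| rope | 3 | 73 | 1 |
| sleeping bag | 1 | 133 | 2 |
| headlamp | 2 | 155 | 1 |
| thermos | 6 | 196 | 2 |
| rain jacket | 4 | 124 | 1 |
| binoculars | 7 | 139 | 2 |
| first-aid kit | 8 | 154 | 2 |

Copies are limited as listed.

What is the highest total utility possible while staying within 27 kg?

The ratio heuristic lands on 3×stove + 2×sleeping bag + headlamp + thermos (1139) but leaves 2 kg idle.
Dropping stove frees 5 kg; slotting in rope + rain jacket (7 kg) lifts the total to 1162 at 27 kg.
Nothing else within 27 kg beats 1162.

1162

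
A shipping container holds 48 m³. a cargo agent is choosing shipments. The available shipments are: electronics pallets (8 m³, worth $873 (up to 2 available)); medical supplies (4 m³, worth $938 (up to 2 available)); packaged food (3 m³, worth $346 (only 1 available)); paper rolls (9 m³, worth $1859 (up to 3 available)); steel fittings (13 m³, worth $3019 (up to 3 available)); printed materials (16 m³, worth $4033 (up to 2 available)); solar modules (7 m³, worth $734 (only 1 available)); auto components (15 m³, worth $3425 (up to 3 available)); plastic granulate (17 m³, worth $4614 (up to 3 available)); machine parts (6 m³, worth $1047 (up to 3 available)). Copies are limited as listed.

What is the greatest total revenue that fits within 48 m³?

Taking the top-ratio shipments first gives 2×medical supplies + 2×plastic granulate + machine parts for 12151 (48 m³).
Dropping 2×medical supplies and machine parts frees 14 m³; slotting in steel fittings (13 m³) lifts the total to 12247 at 47 m³.

12247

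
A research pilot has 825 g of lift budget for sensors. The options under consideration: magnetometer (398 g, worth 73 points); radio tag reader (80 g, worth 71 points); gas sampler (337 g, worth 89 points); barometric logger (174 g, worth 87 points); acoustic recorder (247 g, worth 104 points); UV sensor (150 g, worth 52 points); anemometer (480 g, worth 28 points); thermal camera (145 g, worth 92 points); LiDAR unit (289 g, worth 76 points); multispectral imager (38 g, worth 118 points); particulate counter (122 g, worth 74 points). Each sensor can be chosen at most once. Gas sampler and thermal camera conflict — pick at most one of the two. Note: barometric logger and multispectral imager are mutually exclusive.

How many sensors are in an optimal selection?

Best achievable data value is 511.
radio tag reader + acoustic recorder + UV sensor + thermal camera + multispectral imager + particulate counter hits 511 at 782 g.
All optima have 6 sensors.

6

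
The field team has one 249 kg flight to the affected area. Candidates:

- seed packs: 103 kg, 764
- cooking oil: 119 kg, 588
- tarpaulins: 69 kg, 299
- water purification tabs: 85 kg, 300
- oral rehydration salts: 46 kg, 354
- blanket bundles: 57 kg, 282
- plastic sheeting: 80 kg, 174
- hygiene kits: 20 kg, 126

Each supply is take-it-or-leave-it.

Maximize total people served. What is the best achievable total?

Greedy by ratio would take seed packs + oral rehydration salts + blanket bundles + hygiene kits: 226 kg used, total 1526.
The 57 kg tied up in blanket bundles is better spent on tarpaulins — total rises to 1543 (238 kg).
Every other selection either busts 249 kg or fails to beat 1543.

1543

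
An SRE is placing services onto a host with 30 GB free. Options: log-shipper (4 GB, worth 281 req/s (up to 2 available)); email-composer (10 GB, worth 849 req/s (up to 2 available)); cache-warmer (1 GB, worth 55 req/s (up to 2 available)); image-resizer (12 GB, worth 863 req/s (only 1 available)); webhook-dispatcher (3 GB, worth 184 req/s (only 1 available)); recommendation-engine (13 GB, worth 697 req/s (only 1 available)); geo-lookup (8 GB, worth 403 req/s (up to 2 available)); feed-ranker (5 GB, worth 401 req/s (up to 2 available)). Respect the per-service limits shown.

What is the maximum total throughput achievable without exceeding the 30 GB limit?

The ratio ordering already packs tightly: 2×email-composer + 2×feed-ranker, 30 GB, 2500.
No other feasible combination exceeds 2500.

2500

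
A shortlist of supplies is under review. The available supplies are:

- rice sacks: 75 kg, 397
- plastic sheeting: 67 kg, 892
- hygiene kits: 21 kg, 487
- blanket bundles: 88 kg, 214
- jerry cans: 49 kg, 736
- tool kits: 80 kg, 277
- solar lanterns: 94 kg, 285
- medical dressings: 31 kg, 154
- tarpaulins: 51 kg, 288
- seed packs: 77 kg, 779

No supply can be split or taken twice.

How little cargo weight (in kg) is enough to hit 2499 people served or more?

Need the lightest bundle worth ≥ 2499.
Taking rice sacks + plastic sheeting + hygiene kits + jerry cans gives 2512 (≥ 2499) for 212 kg.
Any bundle with less than 212 kg falls short of 2499.

212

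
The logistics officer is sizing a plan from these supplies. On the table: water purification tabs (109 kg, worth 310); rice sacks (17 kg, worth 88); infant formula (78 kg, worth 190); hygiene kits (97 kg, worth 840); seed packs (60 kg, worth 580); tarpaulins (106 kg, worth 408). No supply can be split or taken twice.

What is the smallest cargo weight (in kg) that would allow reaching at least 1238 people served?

Minimise kg subject to total people served ≥ 1238.
hygiene kits + seed packs: 1420 people served at 157 kg.
No combination under 157 kg hits 1238.

157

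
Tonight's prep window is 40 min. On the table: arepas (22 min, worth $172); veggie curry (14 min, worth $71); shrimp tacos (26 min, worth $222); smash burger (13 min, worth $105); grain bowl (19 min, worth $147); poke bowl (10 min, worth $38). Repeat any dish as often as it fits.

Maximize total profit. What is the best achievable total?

By profit per min: shrimp tacos 8.54, smash burger 8.08, arepas 7.82 lead.
Shrimp tacos + smash burger uses 39 of the 40 min and totals 327.
Nothing else within 40 min beats 327.

327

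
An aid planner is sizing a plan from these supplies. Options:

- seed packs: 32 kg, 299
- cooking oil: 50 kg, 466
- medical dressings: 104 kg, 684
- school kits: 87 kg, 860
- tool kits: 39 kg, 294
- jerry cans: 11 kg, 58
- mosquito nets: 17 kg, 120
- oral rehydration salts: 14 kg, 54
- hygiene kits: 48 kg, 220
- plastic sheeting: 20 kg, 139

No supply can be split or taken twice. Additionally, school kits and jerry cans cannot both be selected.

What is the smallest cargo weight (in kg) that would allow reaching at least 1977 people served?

225

Look for the lowest-cargo combination reaching 1977.
seed packs + cooking oil + school kits + tool kits + mosquito nets: 2039 people served at 225 kg.
Below 225 kg the best achievable stays under 1977.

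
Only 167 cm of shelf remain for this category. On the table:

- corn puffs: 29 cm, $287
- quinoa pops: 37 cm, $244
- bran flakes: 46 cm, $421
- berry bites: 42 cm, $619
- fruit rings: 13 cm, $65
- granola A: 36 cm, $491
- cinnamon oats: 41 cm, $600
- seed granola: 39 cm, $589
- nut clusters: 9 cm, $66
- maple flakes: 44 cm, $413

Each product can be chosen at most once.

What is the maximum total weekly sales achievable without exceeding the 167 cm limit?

2365

By weekly sales per cm: seed granola 15.10, berry bites 14.74, cinnamon oats 14.63 lead.
Taking berry bites + granola A + cinnamon oats + seed granola + nut clusters: 167 cm used, 2365 in weekly sales.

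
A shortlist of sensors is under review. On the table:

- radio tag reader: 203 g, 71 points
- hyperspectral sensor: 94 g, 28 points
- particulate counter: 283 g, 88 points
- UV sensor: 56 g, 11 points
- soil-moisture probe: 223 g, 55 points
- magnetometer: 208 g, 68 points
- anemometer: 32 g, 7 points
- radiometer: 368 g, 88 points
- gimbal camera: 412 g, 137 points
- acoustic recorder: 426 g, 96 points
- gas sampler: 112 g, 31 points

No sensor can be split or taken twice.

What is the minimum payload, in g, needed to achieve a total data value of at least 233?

709

Look for the lowest-payload combination reaching 233.
Taking radio tag reader + hyperspectral sensor + gimbal camera gives 236 (≥ 233) for 709 g.
Below 709 g the best achievable stays under 233.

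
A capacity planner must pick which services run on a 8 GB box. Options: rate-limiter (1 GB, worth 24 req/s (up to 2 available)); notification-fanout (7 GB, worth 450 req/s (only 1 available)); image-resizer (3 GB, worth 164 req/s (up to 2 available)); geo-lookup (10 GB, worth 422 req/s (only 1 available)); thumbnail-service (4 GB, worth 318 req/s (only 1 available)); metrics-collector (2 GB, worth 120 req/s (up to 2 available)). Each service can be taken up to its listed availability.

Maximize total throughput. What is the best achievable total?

558

Best packing: thumbnail-service + 2×metrics-collector — 8 GB, 558 total.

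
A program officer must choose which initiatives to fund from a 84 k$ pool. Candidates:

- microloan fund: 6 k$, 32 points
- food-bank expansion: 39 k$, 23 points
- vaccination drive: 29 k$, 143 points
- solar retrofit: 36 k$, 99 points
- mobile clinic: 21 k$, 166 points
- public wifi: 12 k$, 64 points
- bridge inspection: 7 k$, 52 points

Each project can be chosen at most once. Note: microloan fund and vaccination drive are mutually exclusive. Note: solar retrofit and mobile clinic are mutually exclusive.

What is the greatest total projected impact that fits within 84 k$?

425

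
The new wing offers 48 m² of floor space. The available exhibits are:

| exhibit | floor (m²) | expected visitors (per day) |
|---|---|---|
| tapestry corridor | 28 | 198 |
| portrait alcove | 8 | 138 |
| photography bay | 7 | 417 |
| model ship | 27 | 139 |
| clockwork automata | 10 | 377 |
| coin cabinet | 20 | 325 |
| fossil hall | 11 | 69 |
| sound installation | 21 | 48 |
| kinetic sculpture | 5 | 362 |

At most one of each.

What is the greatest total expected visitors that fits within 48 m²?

Density check — kinetic sculpture 72.40, photography bay 59.57, clockwork automata 37.70, portrait alcove 17.25 are the best per m².
Greedy by ratio would take portrait alcove + photography bay + clockwork automata + fossil hall + kinetic sculpture: 41 m² used, total 1363.
The 19 m² tied up in portrait alcove and fossil hall is better spent on coin cabinet — total rises to 1481 (42 m²).
Runner-up portrait alcove + photography bay + clockwork automata + fossil hall + kinetic sculpture tops out at 1363.

1481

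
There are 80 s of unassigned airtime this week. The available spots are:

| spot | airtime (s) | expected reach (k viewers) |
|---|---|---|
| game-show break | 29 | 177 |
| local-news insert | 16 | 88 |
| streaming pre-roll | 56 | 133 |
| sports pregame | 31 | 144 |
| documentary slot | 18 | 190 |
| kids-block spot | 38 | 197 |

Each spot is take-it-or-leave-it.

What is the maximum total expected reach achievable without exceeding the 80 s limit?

511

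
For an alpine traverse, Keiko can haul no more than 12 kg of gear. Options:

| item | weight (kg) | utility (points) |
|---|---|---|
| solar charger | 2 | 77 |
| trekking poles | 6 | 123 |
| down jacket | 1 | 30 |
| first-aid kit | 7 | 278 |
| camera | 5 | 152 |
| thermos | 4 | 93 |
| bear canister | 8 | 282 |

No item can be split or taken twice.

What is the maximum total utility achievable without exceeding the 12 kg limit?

430

Greedy by ratio would take solar charger + down jacket + first-aid kit: 10 kg used, total 385.
Dropping solar charger and down jacket frees 3 kg; slotting in camera (5 kg) lifts the total to 430 at 12 kg.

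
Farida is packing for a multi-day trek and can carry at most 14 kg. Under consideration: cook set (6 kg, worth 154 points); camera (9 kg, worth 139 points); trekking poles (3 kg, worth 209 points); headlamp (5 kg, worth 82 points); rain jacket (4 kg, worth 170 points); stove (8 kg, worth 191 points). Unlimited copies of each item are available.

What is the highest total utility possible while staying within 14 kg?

Taking 4×trekking poles: 12 kg used, 836 in utility.
The spare 2 kg is too small for any remaining item, and no exchange beats 836.

836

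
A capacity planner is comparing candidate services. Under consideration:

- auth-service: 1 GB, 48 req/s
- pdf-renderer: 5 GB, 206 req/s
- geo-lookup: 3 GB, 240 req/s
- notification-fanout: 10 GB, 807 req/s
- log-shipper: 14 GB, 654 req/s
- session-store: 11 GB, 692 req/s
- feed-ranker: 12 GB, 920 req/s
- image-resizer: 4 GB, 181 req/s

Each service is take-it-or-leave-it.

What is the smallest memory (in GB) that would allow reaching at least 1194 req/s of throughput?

16

Look for the lowest-memory combination reaching 1194.
auth-service + geo-lookup + feed-ranker: 1208 throughput at 16 GB.
No combination under 16 GB hits 1194.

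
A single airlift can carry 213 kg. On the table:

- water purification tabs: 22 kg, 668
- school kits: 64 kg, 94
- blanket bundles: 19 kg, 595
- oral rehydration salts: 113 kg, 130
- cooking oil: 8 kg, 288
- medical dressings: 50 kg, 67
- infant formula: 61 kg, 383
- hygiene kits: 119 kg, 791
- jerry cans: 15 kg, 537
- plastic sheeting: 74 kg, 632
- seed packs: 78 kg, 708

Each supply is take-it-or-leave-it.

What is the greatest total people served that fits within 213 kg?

Best packing: water purification tabs + blanket bundles + cooking oil + infant formula + jerry cans + seed packs — 203 kg, 3179 total.

3179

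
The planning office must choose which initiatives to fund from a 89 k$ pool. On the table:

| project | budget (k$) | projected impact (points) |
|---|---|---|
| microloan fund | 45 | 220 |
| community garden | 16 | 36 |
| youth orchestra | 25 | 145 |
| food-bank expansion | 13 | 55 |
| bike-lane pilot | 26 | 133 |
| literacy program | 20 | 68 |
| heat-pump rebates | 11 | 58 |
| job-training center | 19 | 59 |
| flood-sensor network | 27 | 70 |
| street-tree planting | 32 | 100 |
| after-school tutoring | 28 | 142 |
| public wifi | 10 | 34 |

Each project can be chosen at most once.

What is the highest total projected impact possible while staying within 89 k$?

454

A density-first pass picks youth orchestra + food-bank expansion + bike-lane pilot + heat-pump rebates + public wifi — 425 at 85 k$.
Replace food-bank expansion and heat-pump rebates with after-school tutoring: the trade gains 29 net, giving 454 at 89 k$.
An exhaustive check of the 4096 subsets confirms 454.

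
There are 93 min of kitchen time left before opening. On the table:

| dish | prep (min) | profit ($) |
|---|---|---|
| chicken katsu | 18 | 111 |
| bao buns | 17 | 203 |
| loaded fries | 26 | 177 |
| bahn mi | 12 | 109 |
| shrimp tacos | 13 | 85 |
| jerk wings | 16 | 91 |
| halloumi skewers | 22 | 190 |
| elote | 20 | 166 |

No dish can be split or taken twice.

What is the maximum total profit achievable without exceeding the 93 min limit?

779

Density check — bao buns 11.94, bahn mi 9.08, halloumi skewers 8.64 are the best per min.
Taking the top-ratio dishes first gives bao buns + bahn mi + shrimp tacos + halloumi skewers + elote for 753 (84 min).
Replace shrimp tacos with chicken katsu: the trade gains 26 net, giving 779 at 89 min.
Runner-up bao buns + loaded fries + bahn mi + jerk wings + halloumi skewers tops out at 770.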